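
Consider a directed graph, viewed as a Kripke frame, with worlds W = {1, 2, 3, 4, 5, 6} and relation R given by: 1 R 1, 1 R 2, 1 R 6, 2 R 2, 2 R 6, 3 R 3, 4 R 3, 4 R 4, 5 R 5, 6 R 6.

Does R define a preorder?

Reflexive: yes — every world is R-related to itself.
Transitive: yes — every two-step R-path is closed by a direct edge.
So R is a preorder.

Yes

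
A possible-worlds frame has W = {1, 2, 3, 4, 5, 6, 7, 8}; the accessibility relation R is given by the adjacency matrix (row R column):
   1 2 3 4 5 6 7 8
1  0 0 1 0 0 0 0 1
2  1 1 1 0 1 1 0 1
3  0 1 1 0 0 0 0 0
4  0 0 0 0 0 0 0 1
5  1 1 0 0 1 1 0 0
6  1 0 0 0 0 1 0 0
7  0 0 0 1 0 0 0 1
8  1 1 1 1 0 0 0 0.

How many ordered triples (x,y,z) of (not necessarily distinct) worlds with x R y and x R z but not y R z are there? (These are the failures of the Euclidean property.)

40

Enumerating: (1,3,8), (1,8,8), (2,1,1), (2,1,2), (2,1,5), (2,1,6), (2,3,1), (2,3,5), (2,3,6), (2,3,8), (2,5,3), (2,5,8), … and 28 more.
Total: 40.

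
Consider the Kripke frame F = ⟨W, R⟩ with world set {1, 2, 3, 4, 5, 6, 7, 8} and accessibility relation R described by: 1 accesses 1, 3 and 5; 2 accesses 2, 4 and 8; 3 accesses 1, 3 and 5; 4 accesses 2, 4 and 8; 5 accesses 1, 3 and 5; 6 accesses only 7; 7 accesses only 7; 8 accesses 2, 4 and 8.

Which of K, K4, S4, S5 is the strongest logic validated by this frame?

Transitive (axiom 4): yes — every two-step R-path is closed by a direct edge.
Reflexive (axiom T): no — 6 is not related to itself.
Euclidean (axiom 5): yes — any two successors of a common world are R-related.
So F validates K, K4; S4 would additionally require R to be reflexive. The strongest is K4.

K4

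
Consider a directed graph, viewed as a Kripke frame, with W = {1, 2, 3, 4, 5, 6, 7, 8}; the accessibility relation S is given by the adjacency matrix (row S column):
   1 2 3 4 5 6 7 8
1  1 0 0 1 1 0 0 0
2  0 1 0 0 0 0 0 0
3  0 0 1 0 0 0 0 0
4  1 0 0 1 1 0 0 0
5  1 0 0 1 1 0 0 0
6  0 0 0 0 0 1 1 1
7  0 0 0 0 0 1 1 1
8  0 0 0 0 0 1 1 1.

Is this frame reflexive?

Reflexive: yes — every world is S-related to itself.

Yes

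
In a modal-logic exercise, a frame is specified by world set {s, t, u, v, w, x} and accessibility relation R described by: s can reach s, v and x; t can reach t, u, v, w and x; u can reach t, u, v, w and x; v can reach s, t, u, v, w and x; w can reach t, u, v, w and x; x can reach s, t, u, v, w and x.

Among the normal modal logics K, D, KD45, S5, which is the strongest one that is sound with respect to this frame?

Serial (axiom D): yes — every world has a successor (e.g. s R s).
Euclidean (axiom 5): no — v R s and v R t, but not s R t.
Transitive (axiom 4): no — s R v and v R t, but not s R t.
Reflexive (axiom T): yes — every world is R-related to itself.
So F validates K, D; KD45 would additionally require R to be Euclidean and transitive. The strongest is D.

D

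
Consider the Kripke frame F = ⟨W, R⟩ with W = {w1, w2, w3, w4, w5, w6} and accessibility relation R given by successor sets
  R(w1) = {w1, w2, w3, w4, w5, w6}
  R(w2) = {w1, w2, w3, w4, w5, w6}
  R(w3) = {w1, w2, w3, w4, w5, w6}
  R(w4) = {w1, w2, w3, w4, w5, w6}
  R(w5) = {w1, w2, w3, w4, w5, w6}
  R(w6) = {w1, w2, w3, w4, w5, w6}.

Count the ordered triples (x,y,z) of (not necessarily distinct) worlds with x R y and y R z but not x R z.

R is transitive; there are no such tuples.

0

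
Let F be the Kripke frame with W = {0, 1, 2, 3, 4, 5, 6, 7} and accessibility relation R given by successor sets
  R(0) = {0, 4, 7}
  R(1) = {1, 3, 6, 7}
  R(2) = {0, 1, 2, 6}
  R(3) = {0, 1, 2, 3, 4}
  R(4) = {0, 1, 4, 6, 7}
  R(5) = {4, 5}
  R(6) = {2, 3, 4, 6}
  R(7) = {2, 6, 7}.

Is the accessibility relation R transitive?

Transitive: no — 0 R 4 and 4 R 1, but not 0 R 1.

No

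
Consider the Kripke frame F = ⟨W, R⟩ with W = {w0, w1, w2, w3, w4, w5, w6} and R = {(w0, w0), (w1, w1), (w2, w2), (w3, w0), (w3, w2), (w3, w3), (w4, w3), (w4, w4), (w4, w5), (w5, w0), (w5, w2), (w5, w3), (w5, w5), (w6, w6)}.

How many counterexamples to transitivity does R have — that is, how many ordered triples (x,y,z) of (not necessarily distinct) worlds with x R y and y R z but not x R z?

4

Enumerating: (w4,w3,w0), (w4,w3,w2), (w4,w5,w0), (w4,w5,w2).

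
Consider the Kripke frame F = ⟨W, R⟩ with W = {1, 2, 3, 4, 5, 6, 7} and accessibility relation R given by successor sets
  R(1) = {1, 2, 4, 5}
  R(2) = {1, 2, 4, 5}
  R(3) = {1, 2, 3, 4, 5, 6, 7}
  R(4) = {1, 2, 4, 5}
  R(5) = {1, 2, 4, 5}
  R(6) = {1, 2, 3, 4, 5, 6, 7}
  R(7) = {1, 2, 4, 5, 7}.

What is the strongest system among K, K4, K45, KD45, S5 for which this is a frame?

K4

Transitive (axiom 4): yes — every two-step R-path is closed by a direct edge.
Euclidean (axiom 5): no — 3 R 1 and 3 R 6, but not 1 R 6.
Serial (axiom D): yes — every world has a successor (e.g. 1 R 1).
Reflexive (axiom T): yes — every world is R-related to itself.
So F validates K, K4; K45 would additionally require R to be Euclidean. The strongest is K4.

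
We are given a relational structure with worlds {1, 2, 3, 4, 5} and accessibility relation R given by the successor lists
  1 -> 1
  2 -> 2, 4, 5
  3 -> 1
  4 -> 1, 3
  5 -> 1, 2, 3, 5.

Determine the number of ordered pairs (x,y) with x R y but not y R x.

6

Enumerating: (2,4), (3,1), (4,1), (4,3), (5,1), (5,3).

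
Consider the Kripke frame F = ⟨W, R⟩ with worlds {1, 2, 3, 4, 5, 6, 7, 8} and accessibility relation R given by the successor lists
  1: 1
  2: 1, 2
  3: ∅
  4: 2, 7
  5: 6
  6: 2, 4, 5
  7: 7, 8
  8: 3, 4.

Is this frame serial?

Serial: no — 3 has no R-successor.

No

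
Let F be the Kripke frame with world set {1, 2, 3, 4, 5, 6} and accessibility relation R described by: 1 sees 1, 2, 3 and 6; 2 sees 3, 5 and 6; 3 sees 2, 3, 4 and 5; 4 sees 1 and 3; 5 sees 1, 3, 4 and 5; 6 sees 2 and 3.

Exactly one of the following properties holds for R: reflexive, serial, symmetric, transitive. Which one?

serial

Reflexive: no — 2 is not related to itself.
Serial: yes — every world has a successor (e.g. 1 R 1).
Symmetric: no — 1 R 2 but not 2 R 1.
Transitive: no — 1 R 2 and 2 R 5, but not 1 R 5.
Only serial holds.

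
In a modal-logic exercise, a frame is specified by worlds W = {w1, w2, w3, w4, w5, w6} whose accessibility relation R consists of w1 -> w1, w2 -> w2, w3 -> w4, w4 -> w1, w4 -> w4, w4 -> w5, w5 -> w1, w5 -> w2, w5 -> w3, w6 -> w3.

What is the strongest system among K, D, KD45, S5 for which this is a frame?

D

Serial (axiom D): yes — every world has a successor (e.g. w1 R w1).
Euclidean (axiom 5): no — w4 R w1 and w4 R w5, but not w1 R w5.
Transitive (axiom 4): no — w3 R w4 and w4 R w1, but not w3 R w1.
Reflexive (axiom T): no — w3 is not related to itself.
So F validates K, D; KD45 would additionally require R to be Euclidean and transitive. The strongest is D.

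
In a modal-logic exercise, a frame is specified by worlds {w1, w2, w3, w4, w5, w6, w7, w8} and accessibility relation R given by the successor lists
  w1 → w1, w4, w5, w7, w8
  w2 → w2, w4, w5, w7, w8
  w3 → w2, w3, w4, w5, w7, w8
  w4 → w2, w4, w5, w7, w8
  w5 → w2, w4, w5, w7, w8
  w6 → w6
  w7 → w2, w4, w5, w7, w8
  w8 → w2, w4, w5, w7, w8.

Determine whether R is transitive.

Transitive: no — w1 R w4 and w4 R w2, but not w1 R w2.

No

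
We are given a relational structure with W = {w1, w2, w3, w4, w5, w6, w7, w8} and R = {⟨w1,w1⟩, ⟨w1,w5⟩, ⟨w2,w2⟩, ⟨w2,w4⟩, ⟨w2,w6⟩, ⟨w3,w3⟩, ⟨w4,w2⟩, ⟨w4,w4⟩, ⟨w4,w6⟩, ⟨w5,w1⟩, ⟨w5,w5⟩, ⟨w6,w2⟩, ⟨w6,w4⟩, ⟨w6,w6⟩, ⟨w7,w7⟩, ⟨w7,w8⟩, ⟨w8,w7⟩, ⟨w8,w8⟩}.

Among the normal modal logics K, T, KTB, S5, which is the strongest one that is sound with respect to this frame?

S5

Reflexive (axiom T): yes — every world is R-related to itself.
Symmetric (axiom B): yes — every pair in R has its reverse in R.
Euclidean (axiom 5): yes — any two successors of a common world are R-related.
So F validates K, T, KTB, S5. The strongest is S5.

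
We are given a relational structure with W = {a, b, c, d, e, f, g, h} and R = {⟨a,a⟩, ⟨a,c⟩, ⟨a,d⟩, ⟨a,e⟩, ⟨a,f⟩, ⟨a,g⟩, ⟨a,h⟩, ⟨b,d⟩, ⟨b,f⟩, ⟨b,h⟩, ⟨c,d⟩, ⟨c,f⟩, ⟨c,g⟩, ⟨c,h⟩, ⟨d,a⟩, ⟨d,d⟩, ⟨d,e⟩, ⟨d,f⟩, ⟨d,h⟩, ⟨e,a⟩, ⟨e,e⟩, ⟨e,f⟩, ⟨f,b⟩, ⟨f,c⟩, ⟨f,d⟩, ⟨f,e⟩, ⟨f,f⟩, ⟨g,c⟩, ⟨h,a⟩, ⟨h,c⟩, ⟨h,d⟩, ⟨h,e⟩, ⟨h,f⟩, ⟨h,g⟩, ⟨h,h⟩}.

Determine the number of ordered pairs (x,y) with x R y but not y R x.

Enumerating: (a,c), (a,f), (a,g), (b,d), (b,h), (c,d), (d,e), (h,e), (h,f), (h,g).

10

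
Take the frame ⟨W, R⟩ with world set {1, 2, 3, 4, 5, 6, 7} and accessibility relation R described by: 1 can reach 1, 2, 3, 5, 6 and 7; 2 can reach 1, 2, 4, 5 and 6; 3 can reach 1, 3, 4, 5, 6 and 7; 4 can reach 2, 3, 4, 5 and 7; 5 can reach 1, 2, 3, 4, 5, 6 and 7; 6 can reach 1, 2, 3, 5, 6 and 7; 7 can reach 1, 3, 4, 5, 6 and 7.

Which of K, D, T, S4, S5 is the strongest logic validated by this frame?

Serial (axiom D): yes — every world has a successor (e.g. 1 R 1).
Reflexive (axiom T): yes — every world is R-related to itself.
Transitive (axiom 4): no — 1 R 2 and 2 R 4, but not 1 R 4.
Euclidean (axiom 5): no — 1 R 2 and 1 R 3, but not 2 R 3.
So F validates K, D, T; S4 would additionally require R to be transitive. The strongest is T.

T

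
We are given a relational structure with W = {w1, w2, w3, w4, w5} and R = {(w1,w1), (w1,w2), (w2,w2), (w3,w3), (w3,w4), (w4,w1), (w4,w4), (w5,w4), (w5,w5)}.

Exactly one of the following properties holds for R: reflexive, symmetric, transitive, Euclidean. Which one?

reflexive

Reflexive: yes — every world is R-related to itself.
Symmetric: no — w1 R w2 but not w2 R w1.
Transitive: no — w3 R w4 and w4 R w1, but not w3 R w1.
Euclidean: no — w1 R w2 and w1 R w1, but not w2 R w1.
Only reflexive holds.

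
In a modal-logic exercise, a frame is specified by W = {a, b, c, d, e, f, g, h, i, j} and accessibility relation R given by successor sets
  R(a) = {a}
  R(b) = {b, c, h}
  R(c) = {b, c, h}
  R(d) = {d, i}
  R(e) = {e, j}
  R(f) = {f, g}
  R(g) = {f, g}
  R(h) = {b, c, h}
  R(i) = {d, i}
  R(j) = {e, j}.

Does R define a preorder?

Yes

Reflexive: yes — every world is R-related to itself.
Transitive: yes — every two-step R-path is closed by a direct edge.
So R is a preorder.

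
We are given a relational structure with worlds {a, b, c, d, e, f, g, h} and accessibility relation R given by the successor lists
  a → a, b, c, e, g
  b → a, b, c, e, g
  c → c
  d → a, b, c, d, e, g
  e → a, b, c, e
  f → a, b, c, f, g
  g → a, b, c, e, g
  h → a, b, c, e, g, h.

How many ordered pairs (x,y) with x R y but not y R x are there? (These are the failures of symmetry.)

19

Enumerating: (a,c), (b,c), (d,a), (d,b), (d,c), (d,e), (d,g), (e,c), (f,a), (f,b), (f,c), (f,g), … and 7 more.
Total: 19.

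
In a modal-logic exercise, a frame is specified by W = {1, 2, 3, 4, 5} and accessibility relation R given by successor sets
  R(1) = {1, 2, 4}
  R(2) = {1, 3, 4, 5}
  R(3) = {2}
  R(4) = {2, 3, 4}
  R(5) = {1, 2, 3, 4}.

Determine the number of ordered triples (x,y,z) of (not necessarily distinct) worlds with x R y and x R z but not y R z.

Enumerating: (1,2,2), (1,4,1), (2,1,3), (2,1,5), (2,3,1), (2,3,3), (2,3,4), (2,3,5), (2,4,1), (2,4,5), (2,5,5), (3,2,2), … and 9 more.
Total: 21.

21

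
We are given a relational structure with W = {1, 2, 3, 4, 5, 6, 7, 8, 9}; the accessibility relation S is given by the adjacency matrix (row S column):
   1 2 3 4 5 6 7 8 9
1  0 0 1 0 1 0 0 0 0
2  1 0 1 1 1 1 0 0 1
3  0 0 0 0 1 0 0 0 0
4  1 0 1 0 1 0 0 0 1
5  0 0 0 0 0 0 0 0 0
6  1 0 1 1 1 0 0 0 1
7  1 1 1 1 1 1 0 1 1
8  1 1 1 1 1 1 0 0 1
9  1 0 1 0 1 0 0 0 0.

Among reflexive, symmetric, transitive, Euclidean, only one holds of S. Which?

transitive

Reflexive: no — 1 is not related to itself.
Symmetric: no — 1 S 3 but not 3 S 1.
Transitive: yes — every two-step S-path is closed by a direct edge.
Euclidean: no — 1 S 5 and 1 S 3, but not 5 S 3.
Only transitive holds.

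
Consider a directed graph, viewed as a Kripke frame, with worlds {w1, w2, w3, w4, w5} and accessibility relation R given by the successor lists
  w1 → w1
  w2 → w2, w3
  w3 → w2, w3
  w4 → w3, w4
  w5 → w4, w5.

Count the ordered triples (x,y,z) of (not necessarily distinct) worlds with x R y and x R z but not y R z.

Enumerating: (w4,w3,w4), (w5,w4,w5).

2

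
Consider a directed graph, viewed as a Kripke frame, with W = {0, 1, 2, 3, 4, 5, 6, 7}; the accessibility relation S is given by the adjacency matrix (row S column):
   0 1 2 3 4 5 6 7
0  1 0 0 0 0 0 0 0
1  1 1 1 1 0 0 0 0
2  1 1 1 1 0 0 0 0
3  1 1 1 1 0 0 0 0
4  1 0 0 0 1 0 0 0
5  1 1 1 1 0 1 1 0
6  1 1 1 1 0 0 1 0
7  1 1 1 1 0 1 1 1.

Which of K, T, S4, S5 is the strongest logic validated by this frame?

Reflexive (axiom T): yes — every world is S-related to itself.
Transitive (axiom 4): yes — every two-step S-path is closed by a direct edge.
Euclidean (axiom 5): no — 1 S 0 and 1 S 2, but not 0 S 2.
So F validates K, T, S4; S5 would additionally require S to be Euclidean. The strongest is S4.

S4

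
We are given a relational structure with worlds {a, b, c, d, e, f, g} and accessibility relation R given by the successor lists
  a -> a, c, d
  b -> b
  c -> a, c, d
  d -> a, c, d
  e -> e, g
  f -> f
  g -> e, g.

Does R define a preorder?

Yes

Reflexive: yes — every world is R-related to itself.
Transitive: yes — every two-step R-path is closed by a direct edge.
So R is a preorder.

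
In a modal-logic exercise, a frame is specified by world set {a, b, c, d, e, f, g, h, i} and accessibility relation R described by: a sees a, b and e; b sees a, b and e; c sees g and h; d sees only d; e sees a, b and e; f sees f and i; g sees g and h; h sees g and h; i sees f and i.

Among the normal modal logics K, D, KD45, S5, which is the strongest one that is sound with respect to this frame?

KD45

Serial (axiom D): yes — every world has a successor (e.g. a R a).
Euclidean (axiom 5): yes — any two successors of a common world are R-related.
Transitive (axiom 4): yes — every two-step R-path is closed by a direct edge.
Reflexive (axiom T): no — c is not related to itself.
So F validates K, D, KD45; S5 would additionally require R to be reflexive. The strongest is KD45.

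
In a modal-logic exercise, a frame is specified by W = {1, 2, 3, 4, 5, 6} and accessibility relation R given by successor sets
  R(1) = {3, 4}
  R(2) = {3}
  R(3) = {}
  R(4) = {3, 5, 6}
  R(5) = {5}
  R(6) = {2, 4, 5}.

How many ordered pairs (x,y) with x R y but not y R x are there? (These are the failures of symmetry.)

7

Enumerating: (1,3), (1,4), (2,3), (4,3), (4,5), (6,2), (6,5).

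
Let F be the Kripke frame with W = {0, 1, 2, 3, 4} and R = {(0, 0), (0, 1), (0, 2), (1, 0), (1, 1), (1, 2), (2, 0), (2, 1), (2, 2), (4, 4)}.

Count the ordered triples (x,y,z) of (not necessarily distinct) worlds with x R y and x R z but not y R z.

0

R is Euclidean; there are no such tuples.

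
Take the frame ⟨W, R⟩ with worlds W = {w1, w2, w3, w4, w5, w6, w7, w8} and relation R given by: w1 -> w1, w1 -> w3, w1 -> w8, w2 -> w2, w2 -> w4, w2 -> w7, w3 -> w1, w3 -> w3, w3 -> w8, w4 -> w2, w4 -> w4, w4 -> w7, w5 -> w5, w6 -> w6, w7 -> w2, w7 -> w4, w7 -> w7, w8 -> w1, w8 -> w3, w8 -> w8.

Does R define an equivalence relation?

Yes

Reflexive: yes — every world is R-related to itself.
Symmetric: yes — every pair in R has its reverse in R.
Transitive: yes — every two-step R-path is closed by a direct edge.
So R is an equivalence relation.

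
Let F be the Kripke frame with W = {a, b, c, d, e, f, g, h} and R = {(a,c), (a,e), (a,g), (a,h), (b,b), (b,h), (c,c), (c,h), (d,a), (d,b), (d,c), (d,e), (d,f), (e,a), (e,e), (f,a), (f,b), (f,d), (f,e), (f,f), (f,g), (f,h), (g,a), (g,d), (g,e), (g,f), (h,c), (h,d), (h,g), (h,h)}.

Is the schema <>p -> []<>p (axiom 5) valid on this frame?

No

By correspondence theory, 5 is valid on a frame iff R is Euclidean.
Euclidean: no — a R c and a R e, but not c R e.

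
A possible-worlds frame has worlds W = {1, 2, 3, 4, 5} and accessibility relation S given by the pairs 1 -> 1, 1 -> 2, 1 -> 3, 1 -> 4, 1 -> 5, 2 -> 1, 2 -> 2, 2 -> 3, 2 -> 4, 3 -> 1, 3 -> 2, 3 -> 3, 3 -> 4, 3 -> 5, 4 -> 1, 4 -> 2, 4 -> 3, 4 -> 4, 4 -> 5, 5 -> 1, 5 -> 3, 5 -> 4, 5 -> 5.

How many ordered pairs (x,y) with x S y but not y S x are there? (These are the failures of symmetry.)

S is symmetric; there are no such tuples.

0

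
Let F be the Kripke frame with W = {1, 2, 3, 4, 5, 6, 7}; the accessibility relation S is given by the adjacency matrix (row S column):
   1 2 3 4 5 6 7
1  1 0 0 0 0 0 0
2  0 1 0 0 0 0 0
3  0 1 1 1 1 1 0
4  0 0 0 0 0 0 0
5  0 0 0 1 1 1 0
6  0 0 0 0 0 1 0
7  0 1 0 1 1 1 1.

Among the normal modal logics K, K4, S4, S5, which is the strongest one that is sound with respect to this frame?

Transitive (axiom 4): yes — every two-step S-path is closed by a direct edge.
Reflexive (axiom T): no — 4 is not related to itself.
Euclidean (axiom 5): no — 3 S 2 and 3 S 4, but not 2 S 4.
So F validates K, K4; S4 would additionally require S to be reflexive. The strongest is K4.

K4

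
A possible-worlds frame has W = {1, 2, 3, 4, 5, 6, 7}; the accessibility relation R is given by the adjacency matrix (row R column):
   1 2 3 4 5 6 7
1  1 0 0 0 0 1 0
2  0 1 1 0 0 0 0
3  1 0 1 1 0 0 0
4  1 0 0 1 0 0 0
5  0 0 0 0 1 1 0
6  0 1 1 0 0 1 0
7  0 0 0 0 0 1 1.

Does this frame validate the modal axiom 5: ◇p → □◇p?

No

Axiom 5 corresponds to the accessibility relation being Euclidean.
Euclidean: no — 3 R 1 and 3 R 4, but not 1 R 4.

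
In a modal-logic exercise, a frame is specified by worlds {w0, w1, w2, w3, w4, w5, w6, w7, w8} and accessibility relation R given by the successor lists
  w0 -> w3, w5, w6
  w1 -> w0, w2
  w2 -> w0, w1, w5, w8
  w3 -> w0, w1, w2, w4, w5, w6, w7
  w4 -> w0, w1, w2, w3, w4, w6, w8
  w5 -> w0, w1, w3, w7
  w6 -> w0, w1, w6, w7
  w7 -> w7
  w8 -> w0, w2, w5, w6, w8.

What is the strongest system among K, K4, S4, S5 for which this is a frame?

K

Transitive (axiom 4): no — w0 R w3 and w3 R w1, but not w0 R w1.
Reflexive (axiom T): no — w0 is not related to itself.
Euclidean (axiom 5): no — w0 R w5 and w0 R w6, but not w5 R w6.
So F validates K; K4 would additionally require R to be transitive. The strongest is K.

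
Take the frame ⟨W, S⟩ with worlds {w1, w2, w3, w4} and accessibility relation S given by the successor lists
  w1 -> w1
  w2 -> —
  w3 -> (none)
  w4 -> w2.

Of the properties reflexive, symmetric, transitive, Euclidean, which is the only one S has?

Reflexive: no — w2 is not related to itself.
Symmetric: no — w4 S w2 but not w2 S w4.
Transitive: yes — every two-step S-path is closed by a direct edge.
Euclidean: no — w4 S w2 and w4 S w2, but not w2 S w2.
Only transitive holds.

transitive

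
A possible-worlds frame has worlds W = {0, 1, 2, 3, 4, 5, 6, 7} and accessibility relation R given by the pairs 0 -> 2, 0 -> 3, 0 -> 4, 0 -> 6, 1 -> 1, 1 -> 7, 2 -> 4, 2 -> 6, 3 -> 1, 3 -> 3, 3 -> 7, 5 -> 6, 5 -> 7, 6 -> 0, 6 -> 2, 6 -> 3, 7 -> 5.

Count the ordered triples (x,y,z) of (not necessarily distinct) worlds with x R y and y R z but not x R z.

Enumerating: (0,3,1), (0,3,7), (0,6,0), (1,7,5), (2,6,0), (2,6,2), (2,6,3), (3,7,5), (5,6,0), (5,6,2), (5,6,3), (5,7,5), … and 8 more.
Total: 20.

20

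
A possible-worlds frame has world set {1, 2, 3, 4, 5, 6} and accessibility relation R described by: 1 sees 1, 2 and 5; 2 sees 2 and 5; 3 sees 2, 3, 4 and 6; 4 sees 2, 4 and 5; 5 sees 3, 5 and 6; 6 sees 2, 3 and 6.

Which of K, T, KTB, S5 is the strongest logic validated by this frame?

Reflexive (axiom T): yes — every world is R-related to itself.
Symmetric (axiom B): no — 1 R 2 but not 2 R 1.
Euclidean (axiom 5): no — 1 R 5 and 1 R 2, but not 5 R 2.
So F validates K, T; KTB would additionally require R to be symmetric. The strongest is T.

T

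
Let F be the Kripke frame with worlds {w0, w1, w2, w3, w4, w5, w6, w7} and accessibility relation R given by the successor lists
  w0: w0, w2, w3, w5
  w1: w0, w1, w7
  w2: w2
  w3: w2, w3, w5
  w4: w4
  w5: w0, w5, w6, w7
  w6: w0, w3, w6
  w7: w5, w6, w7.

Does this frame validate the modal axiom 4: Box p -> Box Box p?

Axiom 4 corresponds to the accessibility relation being transitive.
Transitive: no — w0 R w5 and w5 R w6, but not w0 R w6.

No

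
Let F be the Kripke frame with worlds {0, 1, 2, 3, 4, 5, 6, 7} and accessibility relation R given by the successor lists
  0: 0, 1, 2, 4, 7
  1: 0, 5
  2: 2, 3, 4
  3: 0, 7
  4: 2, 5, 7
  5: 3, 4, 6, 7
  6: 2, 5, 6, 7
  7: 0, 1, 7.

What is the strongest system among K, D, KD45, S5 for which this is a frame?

D

Serial (axiom D): yes — every world has a successor (e.g. 0 R 0).
Euclidean (axiom 5): no — 0 R 1 and 0 R 2, but not 1 R 2.
Transitive (axiom 4): no — 0 R 1 and 1 R 5, but not 0 R 5.
Reflexive (axiom T): no — 1 is not related to itself.
So F validates K, D; KD45 would additionally require R to be Euclidean and transitive. The strongest is D.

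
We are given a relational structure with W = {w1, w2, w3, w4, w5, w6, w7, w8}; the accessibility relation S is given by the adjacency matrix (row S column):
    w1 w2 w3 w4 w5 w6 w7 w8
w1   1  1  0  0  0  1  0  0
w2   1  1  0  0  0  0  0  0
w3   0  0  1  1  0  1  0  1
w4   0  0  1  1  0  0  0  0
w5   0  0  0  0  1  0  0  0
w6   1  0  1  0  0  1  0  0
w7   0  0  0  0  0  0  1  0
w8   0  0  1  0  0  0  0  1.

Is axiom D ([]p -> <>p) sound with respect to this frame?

By correspondence theory, D is valid on a frame iff S is serial.
Serial: yes — every world has a successor (e.g. w1 S w1).

Yes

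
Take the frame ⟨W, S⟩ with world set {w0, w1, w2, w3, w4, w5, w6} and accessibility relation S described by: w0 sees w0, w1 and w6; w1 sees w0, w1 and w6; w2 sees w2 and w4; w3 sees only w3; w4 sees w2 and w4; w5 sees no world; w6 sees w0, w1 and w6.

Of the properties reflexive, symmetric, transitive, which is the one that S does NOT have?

Reflexive: no — w5 is not related to itself.
Symmetric: yes — every pair in S has its reverse in S.
Transitive: yes — every two-step S-path is closed by a direct edge.
Only reflexive fails.

reflexive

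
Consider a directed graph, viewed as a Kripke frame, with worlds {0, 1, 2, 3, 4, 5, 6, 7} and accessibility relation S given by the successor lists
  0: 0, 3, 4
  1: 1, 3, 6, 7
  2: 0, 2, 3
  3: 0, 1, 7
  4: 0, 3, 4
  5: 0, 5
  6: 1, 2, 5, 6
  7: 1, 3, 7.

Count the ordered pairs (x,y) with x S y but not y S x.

Enumerating: (2,0), (2,3), (4,3), (5,0), (6,2), (6,5).

6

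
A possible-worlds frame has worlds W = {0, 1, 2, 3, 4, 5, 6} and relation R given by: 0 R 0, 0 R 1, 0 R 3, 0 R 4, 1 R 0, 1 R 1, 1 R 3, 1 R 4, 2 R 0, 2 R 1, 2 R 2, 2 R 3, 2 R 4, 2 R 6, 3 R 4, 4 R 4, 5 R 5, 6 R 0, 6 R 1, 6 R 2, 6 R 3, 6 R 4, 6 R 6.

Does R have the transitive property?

Transitive: yes — every two-step R-path is closed by a direct edge.

Yes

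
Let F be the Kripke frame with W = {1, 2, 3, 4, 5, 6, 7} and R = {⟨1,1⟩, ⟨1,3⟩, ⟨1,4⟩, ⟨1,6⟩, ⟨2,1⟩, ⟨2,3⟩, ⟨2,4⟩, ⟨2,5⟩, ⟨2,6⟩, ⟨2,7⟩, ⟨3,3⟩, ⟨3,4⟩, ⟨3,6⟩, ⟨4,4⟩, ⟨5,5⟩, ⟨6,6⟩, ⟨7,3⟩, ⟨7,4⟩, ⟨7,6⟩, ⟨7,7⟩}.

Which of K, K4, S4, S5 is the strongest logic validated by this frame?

Transitive (axiom 4): yes — every two-step R-path is closed by a direct edge.
Reflexive (axiom T): no — 2 is not related to itself.
Euclidean (axiom 5): no — 1 R 4 and 1 R 3, but not 4 R 3.
So F validates K, K4; S4 would additionally require R to be reflexive. The strongest is K4.

K4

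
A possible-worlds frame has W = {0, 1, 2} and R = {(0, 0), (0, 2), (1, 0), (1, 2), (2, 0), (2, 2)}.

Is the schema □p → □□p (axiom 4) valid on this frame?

Yes

Axiom 4 corresponds to the accessibility relation being transitive.
Transitive: yes — every two-step R-path is closed by a direct edge.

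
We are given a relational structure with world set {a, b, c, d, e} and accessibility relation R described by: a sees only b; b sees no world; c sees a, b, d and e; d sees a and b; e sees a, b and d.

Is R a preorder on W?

Reflexive: no — a is not related to itself.
Transitive: yes — every two-step R-path is closed by a direct edge.
So R is not a preorder.

No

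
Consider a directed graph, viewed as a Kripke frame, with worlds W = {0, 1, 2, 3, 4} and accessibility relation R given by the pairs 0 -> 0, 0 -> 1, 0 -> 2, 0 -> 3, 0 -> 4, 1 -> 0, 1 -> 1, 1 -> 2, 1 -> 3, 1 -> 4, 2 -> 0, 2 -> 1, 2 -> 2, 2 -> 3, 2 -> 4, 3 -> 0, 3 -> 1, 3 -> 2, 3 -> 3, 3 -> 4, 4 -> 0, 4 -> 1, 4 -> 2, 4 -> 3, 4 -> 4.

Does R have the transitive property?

Transitive: yes — every two-step R-path is closed by a direct edge.

Yes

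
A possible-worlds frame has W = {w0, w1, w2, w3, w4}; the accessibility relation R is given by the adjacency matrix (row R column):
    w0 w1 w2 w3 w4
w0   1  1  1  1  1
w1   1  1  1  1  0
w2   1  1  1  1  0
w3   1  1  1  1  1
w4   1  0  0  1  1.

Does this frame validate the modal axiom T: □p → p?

Yes

The schema T characterises exactly the reflexive frames.
Reflexive: yes — every world is R-related to itself.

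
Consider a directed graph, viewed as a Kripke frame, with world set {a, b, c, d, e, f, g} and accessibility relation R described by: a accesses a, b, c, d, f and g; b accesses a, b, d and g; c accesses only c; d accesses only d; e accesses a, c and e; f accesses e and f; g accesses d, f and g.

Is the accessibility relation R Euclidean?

Euclidean: no — a R b and a R c, but not b R c.

No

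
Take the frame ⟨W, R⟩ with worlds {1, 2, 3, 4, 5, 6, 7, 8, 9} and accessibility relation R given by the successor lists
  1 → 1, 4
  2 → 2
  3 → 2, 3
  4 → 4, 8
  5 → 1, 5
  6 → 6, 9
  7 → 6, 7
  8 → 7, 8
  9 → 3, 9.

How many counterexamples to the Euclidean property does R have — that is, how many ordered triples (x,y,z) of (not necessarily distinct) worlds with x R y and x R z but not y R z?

8

Enumerating: (1,4,1), (3,2,3), (4,8,4), (5,1,5), (6,9,6), (7,6,7), (8,7,8), (9,3,9).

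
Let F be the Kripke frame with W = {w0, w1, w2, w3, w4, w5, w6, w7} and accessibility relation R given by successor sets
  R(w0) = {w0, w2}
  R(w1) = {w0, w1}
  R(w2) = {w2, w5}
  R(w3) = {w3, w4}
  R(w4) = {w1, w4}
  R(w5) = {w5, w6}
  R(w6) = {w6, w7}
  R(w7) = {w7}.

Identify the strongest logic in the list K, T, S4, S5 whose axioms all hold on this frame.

Reflexive (axiom T): yes — every world is R-related to itself.
Transitive (axiom 4): no — w0 R w2 and w2 R w5, but not w0 R w5.
Euclidean (axiom 5): no — w0 R w2 and w0 R w0, but not w2 R w0.
So F validates K, T; S4 would additionally require R to be transitive. The strongest is T.

T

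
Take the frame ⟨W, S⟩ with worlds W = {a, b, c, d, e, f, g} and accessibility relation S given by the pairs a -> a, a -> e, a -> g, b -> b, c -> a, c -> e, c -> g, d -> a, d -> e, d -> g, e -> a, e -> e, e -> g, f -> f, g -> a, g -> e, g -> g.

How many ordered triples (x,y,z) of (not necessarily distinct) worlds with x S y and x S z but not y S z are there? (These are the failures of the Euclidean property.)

0

S is Euclidean; there are no such tuples.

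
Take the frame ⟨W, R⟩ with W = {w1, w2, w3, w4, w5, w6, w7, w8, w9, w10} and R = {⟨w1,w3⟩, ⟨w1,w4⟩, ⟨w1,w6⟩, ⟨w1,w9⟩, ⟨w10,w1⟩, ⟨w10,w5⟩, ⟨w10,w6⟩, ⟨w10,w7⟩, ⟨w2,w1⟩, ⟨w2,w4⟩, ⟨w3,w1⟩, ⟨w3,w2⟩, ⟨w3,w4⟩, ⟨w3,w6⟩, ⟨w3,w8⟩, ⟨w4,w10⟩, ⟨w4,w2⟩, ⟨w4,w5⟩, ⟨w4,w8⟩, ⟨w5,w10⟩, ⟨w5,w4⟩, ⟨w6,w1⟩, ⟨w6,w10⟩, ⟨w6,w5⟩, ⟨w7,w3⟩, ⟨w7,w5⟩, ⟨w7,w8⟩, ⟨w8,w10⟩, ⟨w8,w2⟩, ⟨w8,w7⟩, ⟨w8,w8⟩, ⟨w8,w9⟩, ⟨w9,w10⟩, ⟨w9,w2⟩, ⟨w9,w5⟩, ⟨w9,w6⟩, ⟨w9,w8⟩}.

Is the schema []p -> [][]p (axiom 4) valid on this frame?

No

Axiom 4 corresponds to the accessibility relation being transitive.
Transitive: no — w1 R w3 and w3 R w2, but not w1 R w2.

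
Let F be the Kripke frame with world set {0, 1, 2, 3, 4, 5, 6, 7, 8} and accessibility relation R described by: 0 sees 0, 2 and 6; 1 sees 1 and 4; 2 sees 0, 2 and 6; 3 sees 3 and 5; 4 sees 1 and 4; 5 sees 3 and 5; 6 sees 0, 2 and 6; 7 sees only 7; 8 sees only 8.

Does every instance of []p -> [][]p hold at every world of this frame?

Yes

The schema 4 characterises exactly the transitive frames.
Transitive: yes — every two-step R-path is closed by a direct edge.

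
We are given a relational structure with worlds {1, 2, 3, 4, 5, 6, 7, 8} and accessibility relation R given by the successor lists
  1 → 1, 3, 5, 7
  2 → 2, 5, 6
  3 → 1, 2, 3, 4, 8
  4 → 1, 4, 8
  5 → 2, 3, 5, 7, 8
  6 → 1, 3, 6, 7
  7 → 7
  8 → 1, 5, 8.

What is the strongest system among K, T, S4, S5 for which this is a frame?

T

Reflexive (axiom T): yes — every world is R-related to itself.
Transitive (axiom 4): no — 1 R 3 and 3 R 2, but not 1 R 2.
Euclidean (axiom 5): no — 1 R 3 and 1 R 5, but not 3 R 5.
So F validates K, T; S4 would additionally require R to be transitive. The strongest is T.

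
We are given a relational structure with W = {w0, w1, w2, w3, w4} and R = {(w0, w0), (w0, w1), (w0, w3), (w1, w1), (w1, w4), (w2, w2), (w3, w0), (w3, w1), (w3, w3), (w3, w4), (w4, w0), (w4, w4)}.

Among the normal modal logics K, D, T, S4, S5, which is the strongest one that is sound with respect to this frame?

T

Serial (axiom D): yes — every world has a successor (e.g. w0 R w0).
Reflexive (axiom T): yes — every world is R-related to itself.
Transitive (axiom 4): no — w0 R w1 and w1 R w4, but not w0 R w4.
Euclidean (axiom 5): no — w0 R w1 and w0 R w3, but not w1 R w3.
So F validates K, D, T; S4 would additionally require R to be transitive. The strongest is T.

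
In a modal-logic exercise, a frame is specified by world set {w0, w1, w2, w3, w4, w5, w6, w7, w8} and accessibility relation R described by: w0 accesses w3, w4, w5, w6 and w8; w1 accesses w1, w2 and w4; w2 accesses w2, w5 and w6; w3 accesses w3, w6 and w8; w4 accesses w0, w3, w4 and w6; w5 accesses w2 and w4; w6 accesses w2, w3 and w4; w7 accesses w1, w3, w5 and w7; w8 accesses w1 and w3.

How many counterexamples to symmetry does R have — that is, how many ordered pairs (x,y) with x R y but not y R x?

Enumerating: (w0,w3), (w0,w5), (w0,w6), (w0,w8), (w1,w2), (w1,w4), (w4,w3), (w5,w4), (w7,w1), (w7,w3), (w7,w5), (w8,w1).

12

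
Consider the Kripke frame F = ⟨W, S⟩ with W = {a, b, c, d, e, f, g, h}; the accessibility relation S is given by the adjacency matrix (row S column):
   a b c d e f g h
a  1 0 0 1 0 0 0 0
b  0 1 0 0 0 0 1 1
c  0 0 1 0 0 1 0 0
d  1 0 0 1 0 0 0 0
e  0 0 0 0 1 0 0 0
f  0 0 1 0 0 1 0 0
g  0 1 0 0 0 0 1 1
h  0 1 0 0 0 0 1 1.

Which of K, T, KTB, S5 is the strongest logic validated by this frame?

S5

Reflexive (axiom T): yes — every world is S-related to itself.
Symmetric (axiom B): yes — every pair in S has its reverse in S.
Euclidean (axiom 5): yes — any two successors of a common world are S-related.
So F validates K, T, KTB, S5. The strongest is S5.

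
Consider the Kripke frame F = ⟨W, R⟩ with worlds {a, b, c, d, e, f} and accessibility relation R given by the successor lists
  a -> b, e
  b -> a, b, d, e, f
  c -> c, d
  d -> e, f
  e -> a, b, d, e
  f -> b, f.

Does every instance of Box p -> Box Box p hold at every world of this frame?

No

The schema 4 characterises exactly the transitive frames.
Transitive: no — a R b and b R d, but not a R d.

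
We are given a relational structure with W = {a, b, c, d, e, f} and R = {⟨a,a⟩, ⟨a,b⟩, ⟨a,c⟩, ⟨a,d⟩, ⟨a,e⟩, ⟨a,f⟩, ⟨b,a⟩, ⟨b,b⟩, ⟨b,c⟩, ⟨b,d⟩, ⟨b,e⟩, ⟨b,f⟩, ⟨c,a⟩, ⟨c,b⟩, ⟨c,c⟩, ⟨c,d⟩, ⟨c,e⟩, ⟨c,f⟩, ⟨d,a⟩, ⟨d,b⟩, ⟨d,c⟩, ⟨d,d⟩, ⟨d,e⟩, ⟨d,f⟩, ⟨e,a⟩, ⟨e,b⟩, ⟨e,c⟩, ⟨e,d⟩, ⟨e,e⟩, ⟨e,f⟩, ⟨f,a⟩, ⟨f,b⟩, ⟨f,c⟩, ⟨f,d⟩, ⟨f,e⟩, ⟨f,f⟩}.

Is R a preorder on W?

Reflexive: yes — every world is R-related to itself.
Transitive: yes — every two-step R-path is closed by a direct edge.
So R is a preorder.

Yes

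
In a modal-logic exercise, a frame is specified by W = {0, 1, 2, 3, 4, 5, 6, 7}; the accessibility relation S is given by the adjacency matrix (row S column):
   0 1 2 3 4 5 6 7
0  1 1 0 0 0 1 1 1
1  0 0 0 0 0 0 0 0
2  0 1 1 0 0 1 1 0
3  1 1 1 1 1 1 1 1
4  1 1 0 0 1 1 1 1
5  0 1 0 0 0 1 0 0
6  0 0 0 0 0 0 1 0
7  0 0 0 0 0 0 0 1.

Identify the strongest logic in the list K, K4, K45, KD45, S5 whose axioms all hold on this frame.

K4

Transitive (axiom 4): yes — every two-step S-path is closed by a direct edge.
Euclidean (axiom 5): no — 0 S 1 and 0 S 5, but not 1 S 5.
Serial (axiom D): no — 1 has no S-successor.
Reflexive (axiom T): no — 1 is not related to itself.
So F validates K, K4; K45 would additionally require S to be Euclidean. The strongest is K4.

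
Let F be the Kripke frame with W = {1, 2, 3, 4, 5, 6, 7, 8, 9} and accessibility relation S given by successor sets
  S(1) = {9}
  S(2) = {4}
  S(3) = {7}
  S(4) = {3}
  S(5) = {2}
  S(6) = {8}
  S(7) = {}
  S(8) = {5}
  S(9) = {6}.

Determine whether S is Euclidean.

No

Euclidean: no — 1 S 9 and 1 S 9, but not 9 S 9.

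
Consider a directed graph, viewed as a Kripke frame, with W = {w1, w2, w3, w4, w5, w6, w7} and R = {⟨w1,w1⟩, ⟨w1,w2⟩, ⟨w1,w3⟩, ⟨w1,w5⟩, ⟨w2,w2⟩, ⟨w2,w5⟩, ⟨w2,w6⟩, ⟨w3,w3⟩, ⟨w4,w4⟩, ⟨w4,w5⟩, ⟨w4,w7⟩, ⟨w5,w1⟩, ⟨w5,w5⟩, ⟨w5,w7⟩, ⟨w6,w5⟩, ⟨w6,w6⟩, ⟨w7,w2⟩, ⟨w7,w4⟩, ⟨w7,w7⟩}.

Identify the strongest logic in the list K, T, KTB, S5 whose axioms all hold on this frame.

Reflexive (axiom T): yes — every world is R-related to itself.
Symmetric (axiom B): no — w1 R w2 but not w2 R w1.
Euclidean (axiom 5): no — w1 R w2 and w1 R w3, but not w2 R w3.
So F validates K, T; KTB would additionally require R to be symmetric. The strongest is T.

T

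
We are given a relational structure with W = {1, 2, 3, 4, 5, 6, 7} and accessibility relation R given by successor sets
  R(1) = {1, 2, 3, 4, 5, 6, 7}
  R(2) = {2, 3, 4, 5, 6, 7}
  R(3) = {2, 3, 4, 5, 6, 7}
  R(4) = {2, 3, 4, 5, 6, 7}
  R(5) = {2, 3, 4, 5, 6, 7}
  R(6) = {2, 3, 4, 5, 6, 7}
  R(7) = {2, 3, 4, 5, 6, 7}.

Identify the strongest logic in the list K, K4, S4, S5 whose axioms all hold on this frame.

S4

Transitive (axiom 4): yes — every two-step R-path is closed by a direct edge.
Reflexive (axiom T): yes — every world is R-related to itself.
Euclidean (axiom 5): no — 1 R 2 and 1 R 1, but not 2 R 1.
So F validates K, K4, S4; S5 would additionally require R to be Euclidean. The strongest is S4.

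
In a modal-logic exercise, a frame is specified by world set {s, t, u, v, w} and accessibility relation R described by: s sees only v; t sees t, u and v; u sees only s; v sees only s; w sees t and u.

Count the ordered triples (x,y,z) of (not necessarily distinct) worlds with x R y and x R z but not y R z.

11

Enumerating: (s,v,v), (t,u,t), (t,u,u), (t,u,v), (t,v,t), (t,v,u), (t,v,v), (u,s,s), (v,s,s), (w,u,t), (w,u,u).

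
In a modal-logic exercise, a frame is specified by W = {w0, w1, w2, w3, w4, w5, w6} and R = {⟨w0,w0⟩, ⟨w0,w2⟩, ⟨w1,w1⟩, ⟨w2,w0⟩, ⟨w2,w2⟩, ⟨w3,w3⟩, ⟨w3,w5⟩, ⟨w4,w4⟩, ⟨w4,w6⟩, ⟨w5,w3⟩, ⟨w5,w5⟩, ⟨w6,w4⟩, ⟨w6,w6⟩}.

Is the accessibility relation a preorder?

Yes

Reflexive: yes — every world is R-related to itself.
Transitive: yes — every two-step R-path is closed by a direct edge.
So R is a preorder.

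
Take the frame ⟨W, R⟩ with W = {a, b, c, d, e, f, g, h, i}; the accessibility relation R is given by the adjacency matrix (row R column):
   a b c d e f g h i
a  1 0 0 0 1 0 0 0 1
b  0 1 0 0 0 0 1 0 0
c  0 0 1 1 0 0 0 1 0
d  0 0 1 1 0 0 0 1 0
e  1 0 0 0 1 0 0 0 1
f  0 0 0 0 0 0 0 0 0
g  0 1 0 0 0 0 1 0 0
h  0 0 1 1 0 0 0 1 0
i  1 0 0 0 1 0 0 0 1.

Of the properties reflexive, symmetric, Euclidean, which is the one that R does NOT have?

Reflexive: no — f is not related to itself.
Symmetric: yes — every pair in R has its reverse in R.
Euclidean: yes — any two successors of a common world are R-related.
Only reflexive fails.

reflexive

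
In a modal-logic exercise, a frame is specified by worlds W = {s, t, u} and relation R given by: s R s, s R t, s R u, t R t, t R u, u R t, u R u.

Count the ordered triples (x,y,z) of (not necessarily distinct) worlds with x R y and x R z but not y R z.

2

Enumerating: (s,t,s), (s,u,s).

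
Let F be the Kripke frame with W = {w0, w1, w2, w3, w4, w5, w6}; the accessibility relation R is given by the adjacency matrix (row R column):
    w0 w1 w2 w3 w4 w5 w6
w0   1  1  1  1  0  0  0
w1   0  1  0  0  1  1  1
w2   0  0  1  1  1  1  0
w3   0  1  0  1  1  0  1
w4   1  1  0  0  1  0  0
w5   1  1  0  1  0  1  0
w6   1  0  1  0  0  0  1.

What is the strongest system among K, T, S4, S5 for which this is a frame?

T

Reflexive (axiom T): yes — every world is R-related to itself.
Transitive (axiom 4): no — w0 R w1 and w1 R w4, but not w0 R w4.
Euclidean (axiom 5): no — w0 R w1 and w0 R w2, but not w1 R w2.
So F validates K, T; S4 would additionally require R to be transitive. The strongest is T.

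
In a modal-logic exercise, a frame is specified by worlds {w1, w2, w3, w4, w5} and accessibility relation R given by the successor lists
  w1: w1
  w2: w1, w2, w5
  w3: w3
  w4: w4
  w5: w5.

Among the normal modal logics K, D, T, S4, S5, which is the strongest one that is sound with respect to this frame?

Serial (axiom D): yes — every world has a successor (e.g. w1 R w1).
Reflexive (axiom T): yes — every world is R-related to itself.
Transitive (axiom 4): yes — every two-step R-path is closed by a direct edge.
Euclidean (axiom 5): no — w2 R w1 and w2 R w5, but not w1 R w5.
So F validates K, D, T, S4; S5 would additionally require R to be Euclidean. The strongest is S4.

S4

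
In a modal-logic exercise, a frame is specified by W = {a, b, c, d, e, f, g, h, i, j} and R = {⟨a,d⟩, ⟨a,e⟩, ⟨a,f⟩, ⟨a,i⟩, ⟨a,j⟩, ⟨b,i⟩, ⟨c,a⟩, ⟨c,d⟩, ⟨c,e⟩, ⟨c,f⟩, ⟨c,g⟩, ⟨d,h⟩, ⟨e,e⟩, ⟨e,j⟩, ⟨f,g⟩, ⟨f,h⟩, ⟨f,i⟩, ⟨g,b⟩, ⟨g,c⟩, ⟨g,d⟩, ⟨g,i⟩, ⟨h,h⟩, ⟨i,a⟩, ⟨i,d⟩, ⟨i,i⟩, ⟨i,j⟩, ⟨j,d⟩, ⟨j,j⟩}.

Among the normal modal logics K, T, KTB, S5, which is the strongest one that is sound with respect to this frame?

K

Reflexive (axiom T): no — a is not related to itself.
Symmetric (axiom B): no — a R d but not d R a.
Euclidean (axiom 5): no — a R d and a R e, but not d R e.
So F validates K; T would additionally require R to be reflexive. The strongest is K.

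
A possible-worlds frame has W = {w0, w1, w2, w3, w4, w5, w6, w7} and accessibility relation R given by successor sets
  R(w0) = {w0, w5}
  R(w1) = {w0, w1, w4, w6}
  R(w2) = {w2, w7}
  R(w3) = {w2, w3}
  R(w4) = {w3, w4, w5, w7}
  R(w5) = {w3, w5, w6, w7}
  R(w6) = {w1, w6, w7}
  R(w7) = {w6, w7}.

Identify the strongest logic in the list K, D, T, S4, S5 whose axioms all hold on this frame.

T

Serial (axiom D): yes — every world has a successor (e.g. w0 R w0).
Reflexive (axiom T): yes — every world is R-related to itself.
Transitive (axiom 4): no — w0 R w5 and w5 R w3, but not w0 R w3.
Euclidean (axiom 5): no — w1 R w0 and w1 R w4, but not w0 R w4.
So F validates K, D, T; S4 would additionally require R to be transitive. The strongest is T.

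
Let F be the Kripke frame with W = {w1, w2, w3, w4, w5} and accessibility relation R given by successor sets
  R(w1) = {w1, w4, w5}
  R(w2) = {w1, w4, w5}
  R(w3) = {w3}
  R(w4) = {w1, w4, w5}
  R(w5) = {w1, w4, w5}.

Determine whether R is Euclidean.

Euclidean: yes — any two successors of a common world are R-related.

Yes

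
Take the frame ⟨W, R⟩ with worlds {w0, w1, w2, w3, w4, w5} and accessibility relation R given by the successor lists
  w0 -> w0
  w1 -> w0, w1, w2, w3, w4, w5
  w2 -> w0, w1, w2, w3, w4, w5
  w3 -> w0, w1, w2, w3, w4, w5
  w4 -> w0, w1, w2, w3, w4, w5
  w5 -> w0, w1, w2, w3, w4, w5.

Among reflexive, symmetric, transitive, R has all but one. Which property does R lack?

Reflexive: yes — every world is R-related to itself.
Symmetric: no — w1 R w0 but not w0 R w1.
Transitive: yes — every two-step R-path is closed by a direct edge.
Only symmetric fails.

symmetric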